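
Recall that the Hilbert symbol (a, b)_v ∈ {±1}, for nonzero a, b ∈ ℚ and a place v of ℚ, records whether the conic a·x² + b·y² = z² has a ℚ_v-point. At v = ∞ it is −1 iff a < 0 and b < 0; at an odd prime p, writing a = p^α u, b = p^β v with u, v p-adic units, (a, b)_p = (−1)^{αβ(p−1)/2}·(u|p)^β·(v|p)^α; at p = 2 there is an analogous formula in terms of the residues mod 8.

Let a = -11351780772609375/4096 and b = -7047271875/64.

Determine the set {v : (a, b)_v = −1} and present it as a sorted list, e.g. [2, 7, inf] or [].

Mod squares: a ≡ -7, b ≡ -435. Check v ∈ {∞, 2, 3, 5, 7, 23, 29}.
v=2: v_2(a)=-12, v_2(b)=-6; units ≡ 1, 5 (mod 8); ε·ε+αω+βω = 0·0+-12·1+-6·0 ≡ 0  ⇒  (a,b)_2 = +1.
v=23: a=23^4·(≡16), b=23^2·(≡9) mod 23; (16|23)=+1, (9|23)=+1; (−1)^{4·2·11}·(+1)^2·(+1)^4 = +1.
v=∞: -7 < 0 and -435 < 0  ⇒  (a,b)_∞ = -1.
v=7: a=7^3·(≡3), b=7^2·(≡6) mod 7; (3|7)=-1, (6|7)=-1; (−1)^{3·2·3}·(-1)^2·(-1)^3 = -1.
v=29: a=29^2·(≡24), b=29^1·(≡26) mod 29; (24|29)=+1, (26|29)=-1; (−1)^{2·1·14}·(+1)^1·(-1)^2 = +1.
v=3: a=3^2·(≡2), b=3^1·(≡2) mod 3; (2|3)=-1, (2|3)=-1; (−1)^{2·1·1}·(-1)^1·(-1)^2 = -1.
v=5: a=5^6·(≡3), b=5^5·(≡2) mod 5; (3|5)=-1, (2|5)=-1; (−1)^{6·5·2}·(-1)^5·(-1)^6 = -1.
Ram(-7, -435) = {3, 5, 7, ∞}; no ℚ_3-point on the conic.

[3, 5, 7, inf]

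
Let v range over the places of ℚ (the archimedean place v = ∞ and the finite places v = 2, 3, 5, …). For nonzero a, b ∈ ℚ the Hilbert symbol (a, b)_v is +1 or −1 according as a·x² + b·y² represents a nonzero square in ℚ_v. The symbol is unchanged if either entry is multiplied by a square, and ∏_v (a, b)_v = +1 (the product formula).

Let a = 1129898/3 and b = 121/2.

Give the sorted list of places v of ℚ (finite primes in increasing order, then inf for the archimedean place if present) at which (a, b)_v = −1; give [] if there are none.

Mod squares: a ≡ 28014, b ≡ 2. Check v ∈ {∞, 2, 3, 7, 11, 23, 29}.
v=7: a=7^1·(≡5), b=7^0·(≡1) mod 7; (5|7)=-1, (1|7)=+1; (−1)^{1·0·3}·(-1)^0·(+1)^1 = +1.
v=2: v_2(a)=1, v_2(b)=-1; units ≡ 7, 1 (mod 8); ε·ε+αω+βω = 1·0+1·0+-1·0 ≡ 0  ⇒  (a,b)_2 = +1.
v=29: a=29^1·(≡5), b=29^0·(≡17) mod 29; (5|29)=+1, (17|29)=-1; (−1)^{1·0·14}·(+1)^0·(-1)^1 = -1.
v=∞: 28014 > 0 and 2 > 0  ⇒  (a,b)_∞ = +1.
v=11: a=11^2·(≡7), b=11^2·(≡6) mod 11; (7|11)=-1, (6|11)=-1; (−1)^{2·2·5}·(-1)^2·(-1)^2 = +1.
v=23: a=23^1·(≡7), b=23^0·(≡3) mod 23; (7|23)=-1, (3|23)=+1; (−1)^{1·0·11}·(-1)^0·(+1)^1 = +1.
v=3: a=3^-1·(≡2), b=3^0·(≡2) mod 3; (2|3)=-1, (2|3)=-1; (−1)^{-1·0·1}·(-1)^0·(-1)^-1 = -1.
|Ram(28014, 2)| = 2, even; anisotropic at {3, 29}.

[3, 29]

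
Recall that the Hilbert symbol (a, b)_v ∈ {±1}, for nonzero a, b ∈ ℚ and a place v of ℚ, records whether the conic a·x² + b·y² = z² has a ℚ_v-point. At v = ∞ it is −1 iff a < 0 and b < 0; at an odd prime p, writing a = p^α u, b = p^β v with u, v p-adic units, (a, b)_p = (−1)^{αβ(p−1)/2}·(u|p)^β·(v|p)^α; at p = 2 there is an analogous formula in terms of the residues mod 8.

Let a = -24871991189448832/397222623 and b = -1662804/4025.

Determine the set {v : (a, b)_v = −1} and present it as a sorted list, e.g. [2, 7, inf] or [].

[2, 11, 23, inf]

Mod squares: a ≡ -79534, b ≡ -7436429. Check v ∈ {∞, 2, 3, 5, 7, 11, 13, 17, 19, 23, 31, 43}.
v=∞: -79534 < 0 and -7436429 < 0  ⇒  (a,b)_∞ = -1.
v=17: a=17^2·(≡13), b=17^1·(≡7) mod 17; (13|17)=+1, (7|17)=-1; (−1)^{2·1·8}·(+1)^1·(-1)^2 = +1.
v=3: a=3^-10·(≡2), b=3^2·(≡1) mod 3; (2|3)=-1, (1|3)=+1; (−1)^{-10·2·1}·(-1)^2·(+1)^-10 = +1.
v=19: a=19^1·(≡18), b=19^1·(≡7) mod 19; (18|19)=-1, (7|19)=+1; (−1)^{1·1·9}·(-1)^1·(+1)^1 = +1.
v=13: a=13^1·(≡2), b=13^1·(≡8) mod 13; (2|13)=-1, (8|13)=-1; (−1)^{1·1·6}·(-1)^1·(-1)^1 = +1.
v=7: a=7^-1·(≡5), b=7^-1·(≡4) mod 7; (5|7)=-1, (4|7)=+1; (−1)^{-1·-1·3}·(-1)^-1·(+1)^-1 = +1.
v=5: a=5^0·(≡1), b=5^-2·(≡1) mod 5; (1|5)=+1, (1|5)=+1; (−1)^{0·-2·2}·(+1)^-2·(+1)^0 = +1.
v=43: a=43^2·(≡17), b=43^0·(≡30) mod 43; (17|43)=+1, (30|43)=-1; (−1)^{2·0·21}·(+1)^0·(-1)^2 = +1.
v=11: a=11^2·(≡10), b=11^1·(≡2) mod 11; (10|11)=-1, (2|11)=-1; (−1)^{2·1·5}·(-1)^1·(-1)^2 = -1.
v=31: a=31^-2·(≡29), b=31^0·(≡30) mod 31; (29|31)=-1, (30|31)=-1; (−1)^{-2·0·15}·(-1)^0·(-1)^-2 = +1.
v=2: v_2(a)=7, v_2(b)=2; units ≡ 1, 3 (mod 8); ε·ε+αω+βω = 0·1+7·1+2·0 ≡ 1  ⇒  (a,b)_2 = -1.
v=23: a=23^3·(≡19), b=23^-1·(≡20) mod 23; (19|23)=-1, (20|23)=-1; (−1)^{3·-1·11}·(-1)^-1·(-1)^3 = -1.
Ram(-79534, -7436429) = {2, 11, 23, ∞}; no ℚ_2-point on the conic.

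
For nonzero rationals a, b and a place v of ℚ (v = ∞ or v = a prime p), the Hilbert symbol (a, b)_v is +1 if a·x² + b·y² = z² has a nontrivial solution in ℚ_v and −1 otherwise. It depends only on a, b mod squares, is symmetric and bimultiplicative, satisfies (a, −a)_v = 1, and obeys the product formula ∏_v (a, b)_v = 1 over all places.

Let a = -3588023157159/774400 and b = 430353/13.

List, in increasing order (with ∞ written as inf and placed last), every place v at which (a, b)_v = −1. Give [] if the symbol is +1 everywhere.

[11, 23]

(a, b) ≡ (-399, 69069) mod (ℚ^×)²; places V = {2, 3, 5, 7, 11, 13, 19, 23, 31, ∞}.
(a,b)_11: α=-2, u≡6; β=1, v≡9 (mod 11); (6|11)=-1, (9|11)=+1; sign (−1)^0·-1^1·+1^-2 = -1.
(a,b)_2: α=-8, β=0; u≡1, v≡5 (mod 8); ε(u)ε(v)=0·0, αω(v)=-8·1, βω(u)=0·0; sum ≡ 0  ⇒  +1.
(a,b)_7: α=3, u≡6; β=1, v≡2 (mod 7); (6|7)=-1, (2|7)=+1; sign (−1)^1·-1^1·+1^3 = +1.
(a,b)_3: α=1, u≡2; β=5, v≡1 (mod 3); (2|3)=-1, (1|3)=+1; sign (−1)^1·-1^5·+1^1 = +1.
(a,b)_5: α=-2, u≡1; β=0, v≡1 (mod 5); (1|5)=+1, (1|5)=+1; sign (−1)^0·+1^0·+1^-2 = +1.
(a,b)_19: α=3, u≡17; β=0, v≡9 (mod 19); (17|19)=+1, (9|19)=+1; sign (−1)^0·+1^0·+1^3 = +1.
(a,b)_31: α=2, u≡20; β=0, v≡8 (mod 31); (20|31)=+1, (8|31)=+1; sign (−1)^0·+1^0·+1^2 = +1.
(a,b)_13: α=0, u≡9; β=-1, v≡1 (mod 13); (9|13)=+1, (1|13)=+1; sign (−1)^0·+1^-1·+1^0 = +1.
(a,b)_∞: sgn(-399)=−, sgn(69069)=+, so +1.
(a,b)_23: α=2, u≡15; β=1, v≡8 (mod 23); (15|23)=-1, (8|23)=+1; sign (−1)^0·-1^1·+1^2 = -1.
Ram(-399, 69069) = {11, 23}; no ℚ_11-point on the conic.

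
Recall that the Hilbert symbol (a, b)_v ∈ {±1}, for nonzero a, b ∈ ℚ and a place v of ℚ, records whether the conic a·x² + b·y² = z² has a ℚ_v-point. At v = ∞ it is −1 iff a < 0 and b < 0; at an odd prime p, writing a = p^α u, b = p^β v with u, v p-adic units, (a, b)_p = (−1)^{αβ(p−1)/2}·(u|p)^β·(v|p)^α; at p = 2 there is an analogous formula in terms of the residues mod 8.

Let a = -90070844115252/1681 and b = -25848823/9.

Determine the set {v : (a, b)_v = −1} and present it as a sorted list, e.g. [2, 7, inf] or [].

[3, 7, 19, 29, 31, inf]

(a, b) ≡ (-1654653, -527527) mod (ℚ^×)²; places V = {2, 3, 7, 11, 13, 17, 19, 29, 31, 41, ∞}.
(a,b)_11: α=1, u≡2; β=1, v≡9 (mod 11); (2|11)=-1, (9|11)=+1; sign (−1)^1·-1^1·+1^1 = +1.
(a,b)_41: α=-2, u≡18; β=0, v≡36 (mod 41); (18|41)=+1, (36|41)=+1; sign (−1)^0·+1^0·+1^-2 = +1.
(a,b)_31: α=2, u≡3; β=1, v≡4 (mod 31); (3|31)=-1, (4|31)=+1; sign (−1)^0·-1^1·+1^2 = -1.
(a,b)_7: α=3, u≡1; β=3, v≡4 (mod 7); (1|7)=+1, (4|7)=+1; sign (−1)^1·+1^3·+1^3 = -1.
(a,b)_17: α=2, u≡16; β=1, v≡7 (mod 17); (16|17)=+1, (7|17)=-1; sign (−1)^0·+1^1·-1^2 = +1.
(a,b)_19: α=1, u≡17; β=0, v≡14 (mod 19); (17|19)=+1, (14|19)=-1; sign (−1)^0·+1^0·-1^1 = -1.
(a,b)_∞: sgn(-1654653)=−, sgn(-527527)=−, so -1.
(a,b)_13: α=1, u≡5; β=1, v≡2 (mod 13); (5|13)=-1, (2|13)=-1; sign (−1)^0·-1^1·-1^1 = +1.
(a,b)_29: α=1, u≡15; β=0, v≡17 (mod 29); (15|29)=-1, (17|29)=-1; sign (−1)^0·-1^0·-1^1 = -1.
(a,b)_3: α=1, u≡2; β=-2, v≡2 (mod 3); (2|3)=-1, (2|3)=-1; sign (−1)^0·-1^-2·-1^1 = -1.
(a,b)_2: α=2, β=0; u≡3, v≡1 (mod 8); ε(u)ε(v)=1·0, αω(v)=2·0, βω(u)=0·1; sum ≡ 0  ⇒  +1.
|Ram(-1654653, -527527)| = 6, even; anisotropic at {3, 7, 19, 29, 31, ∞}.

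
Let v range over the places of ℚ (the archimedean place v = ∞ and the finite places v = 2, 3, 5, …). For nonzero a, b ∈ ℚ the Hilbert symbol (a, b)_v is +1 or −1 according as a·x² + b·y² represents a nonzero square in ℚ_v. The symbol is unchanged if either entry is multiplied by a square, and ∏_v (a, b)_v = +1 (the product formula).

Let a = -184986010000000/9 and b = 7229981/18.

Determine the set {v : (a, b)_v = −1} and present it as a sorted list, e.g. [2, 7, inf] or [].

[5, 17]

(a, b) ≡ (-10, 8602) mod (ℚ^×)²; places V = {2, 3, 5, 11, 17, 23, 41, ∞}.
(a,b)_23: α=2, u≡9; β=1, v≡8 (mod 23); (9|23)=+1, (8|23)=+1; sign (−1)^0·+1^1·+1^2 = +1.
(a,b)_3: α=-2, u≡2; β=-2, v≡1 (mod 3); (2|3)=-1, (1|3)=+1; sign (−1)^0·-1^-2·+1^-2 = +1.
(a,b)_11: α=2, u≡4; β=1, v≡3 (mod 11); (4|11)=+1, (3|11)=+1; sign (−1)^0·+1^1·+1^2 = +1.
(a,b)_2: α=7, β=-1; u≡3, v≡5 (mod 8); ε(u)ε(v)=1·0, αω(v)=7·1, βω(u)=-1·1; sum ≡ 0  ⇒  +1.
(a,b)_5: α=7, u≡3; β=0, v≡2 (mod 5); (3|5)=-1, (2|5)=-1; sign (−1)^0·-1^0·-1^7 = -1.
(a,b)_41: α=0, u≡9; β=2, v≡18 (mod 41); (9|41)=+1, (18|41)=+1; sign (−1)^0·+1^2·+1^0 = +1.
(a,b)_∞: sgn(-10)=−, sgn(8602)=+, so +1.
(a,b)_17: α=2, u≡11; β=1, v≡4 (mod 17); (11|17)=-1, (4|17)=+1; sign (−1)^0·-1^1·+1^2 = -1.
|Ram(-10, 8602)| = 2, even; anisotropic at {5, 17}.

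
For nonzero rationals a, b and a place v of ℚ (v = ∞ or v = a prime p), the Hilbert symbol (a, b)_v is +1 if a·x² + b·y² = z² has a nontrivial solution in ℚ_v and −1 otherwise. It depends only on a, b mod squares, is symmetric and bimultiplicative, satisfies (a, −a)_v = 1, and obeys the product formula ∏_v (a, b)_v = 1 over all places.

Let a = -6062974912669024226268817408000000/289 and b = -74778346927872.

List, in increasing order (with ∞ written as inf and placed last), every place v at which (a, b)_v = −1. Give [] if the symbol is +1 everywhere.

(a, b) ≡ (-2478778, -17553207) mod (ℚ^×)²; places V = {2, 3, 5, 7, 17, 19, 29, 37, 41, 43, ∞}.
(a,b)_37: α=3, u≡23; β=1, v≡7 (mod 37); (23|37)=-1, (7|37)=+1; sign (−1)^0·-1^1·+1^3 = -1.
(a,b)_2: α=17, β=8; u≡3, v≡1 (mod 8); ε(u)ε(v)=1·0, αω(v)=17·0, βω(u)=8·1; sum ≡ 0  ⇒  +1.
(a,b)_41: α=3, u≡38; β=1, v≡4 (mod 41); (38|41)=-1, (4|41)=+1; sign (−1)^0·-1^1·+1^3 = -1.
(a,b)_5: α=6, u≡2; β=0, v≡3 (mod 5); (2|5)=-1, (3|5)=-1; sign (−1)^0·-1^0·-1^6 = +1.
(a,b)_29: α=2, u≡26; β=1, v≡9 (mod 29); (26|29)=-1, (9|29)=+1; sign (−1)^0·-1^1·+1^2 = -1.
(a,b)_∞: sgn(-2478778)=−, sgn(-17553207)=−, so -1.
(a,b)_3: α=0, u≡2; β=3, v≡2 (mod 3); (2|3)=-1, (2|3)=-1; sign (−1)^0·-1^3·-1^0 = -1.
(a,b)_19: α=3, u≡11; β=1, v≡14 (mod 19); (11|19)=+1, (14|19)=-1; sign (−1)^1·+1^1·-1^3 = +1.
(a,b)_43: α=5, u≡35; β=2, v≡4 (mod 43); (35|43)=+1, (4|43)=+1; sign (−1)^0·+1^2·+1^5 = +1.
(a,b)_17: α=-2, u≡15; β=0, v≡3 (mod 17); (15|17)=+1, (3|17)=-1; sign (−1)^0·+1^0·-1^-2 = +1.
(a,b)_7: α=0, u≡5; β=1, v≡2 (mod 7); (5|7)=-1, (2|7)=+1; sign (−1)^0·-1^1·+1^0 = -1.
|Ram(-2478778, -17553207)| = 6, even; anisotropic at {3, 7, 29, 37, 41, ∞}.

[3, 7, 29, 37, 41, inf]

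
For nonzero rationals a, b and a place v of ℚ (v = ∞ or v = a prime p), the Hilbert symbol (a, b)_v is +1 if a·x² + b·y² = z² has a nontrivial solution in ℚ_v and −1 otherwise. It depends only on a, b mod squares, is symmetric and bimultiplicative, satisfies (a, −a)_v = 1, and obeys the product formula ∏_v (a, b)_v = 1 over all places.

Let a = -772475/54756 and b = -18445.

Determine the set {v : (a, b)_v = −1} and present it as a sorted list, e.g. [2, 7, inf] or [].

[7, 11, 17, inf]

(a, b) ≡ (-11, -18445) mod (ℚ^×)²; places V = {2, 3, 5, 7, 11, 13, 17, 31, 53, ∞}.
(a,b)_2: α=-2, β=0; u≡5, v≡3 (mod 8); ε(u)ε(v)=0·1, αω(v)=-2·1, βω(u)=0·1; sum ≡ 0  ⇒  +1.
(a,b)_3: α=-4, u≡1; β=0, v≡2 (mod 3); (1|3)=+1, (2|3)=-1; sign (−1)^0·+1^0·-1^-4 = +1.
(a,b)_53: α=2, u≡44; β=0, v≡52 (mod 53); (44|53)=+1, (52|53)=+1; sign (−1)^0·+1^0·+1^2 = +1.
(a,b)_7: α=0, u≡5; β=1, v≡4 (mod 7); (5|7)=-1, (4|7)=+1; sign (−1)^0·-1^1·+1^0 = -1.
(a,b)_17: α=0, u≡12; β=1, v≡3 (mod 17); (12|17)=-1, (3|17)=-1; sign (−1)^0·-1^1·-1^0 = -1.
(a,b)_11: α=1, u≡6; β=0, v≡2 (mod 11); (6|11)=-1, (2|11)=-1; sign (−1)^0·-1^0·-1^1 = -1.
(a,b)_13: α=-2, u≡2; β=0, v≡2 (mod 13); (2|13)=-1, (2|13)=-1; sign (−1)^0·-1^0·-1^-2 = +1.
(a,b)_5: α=2, u≡1; β=1, v≡1 (mod 5); (1|5)=+1, (1|5)=+1; sign (−1)^0·+1^1·+1^2 = +1.
(a,b)_∞: sgn(-11)=−, sgn(-18445)=−, so -1.
(a,b)_31: α=0, u≡20; β=1, v≡25 (mod 31); (20|31)=+1, (25|31)=+1; sign (−1)^0·+1^1·+1^0 = +1.
|Ram(-11, -18445)| = 4, even; anisotropic at {7, 11, 17, ∞}.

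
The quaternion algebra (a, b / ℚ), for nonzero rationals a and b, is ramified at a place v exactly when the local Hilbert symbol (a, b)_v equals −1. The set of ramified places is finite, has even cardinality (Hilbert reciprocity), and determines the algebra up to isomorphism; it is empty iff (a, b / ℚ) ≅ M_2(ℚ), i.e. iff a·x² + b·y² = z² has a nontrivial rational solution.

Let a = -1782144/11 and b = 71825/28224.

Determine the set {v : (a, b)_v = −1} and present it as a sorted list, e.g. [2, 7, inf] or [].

[7, 11]

Mod squares: a ≡ -34034, b ≡ 17. Check v ∈ {∞, 2, 3, 5, 7, 11, 13, 17}.
v=∞: -34034 < 0 and 17 > 0  ⇒  (a,b)_∞ = +1.
v=7: a=7^1·(≡3), b=7^-2·(≡6) mod 7; (3|7)=-1, (6|7)=-1; (−1)^{1·-2·3}·(-1)^-2·(-1)^1 = -1.
v=17: a=17^1·(≡13), b=17^1·(≡15) mod 17; (13|17)=+1, (15|17)=+1; (−1)^{1·1·8}·(+1)^1·(+1)^1 = +1.
v=11: a=11^-1·(≡10), b=11^0·(≡8) mod 11; (10|11)=-1, (8|11)=-1; (−1)^{-1·0·5}·(-1)^0·(-1)^-1 = -1.
v=3: a=3^2·(≡1), b=3^-2·(≡2) mod 3; (1|3)=+1, (2|3)=-1; (−1)^{2·-2·1}·(+1)^-2·(-1)^2 = +1.
v=5: a=5^0·(≡1), b=5^2·(≡2) mod 5; (1|5)=+1, (2|5)=-1; (−1)^{0·2·2}·(+1)^2·(-1)^0 = +1.
v=13: a=13^1·(≡8), b=13^2·(≡9) mod 13; (8|13)=-1, (9|13)=+1; (−1)^{1·2·6}·(-1)^2·(+1)^1 = +1.
v=2: v_2(a)=7, v_2(b)=-6; units ≡ 7, 1 (mod 8); ε·ε+αω+βω = 1·0+7·0+-6·0 ≡ 0  ⇒  (a,b)_2 = +1.
Ram(-34034, 17) = {7, 11}; no ℚ_7-point on the conic.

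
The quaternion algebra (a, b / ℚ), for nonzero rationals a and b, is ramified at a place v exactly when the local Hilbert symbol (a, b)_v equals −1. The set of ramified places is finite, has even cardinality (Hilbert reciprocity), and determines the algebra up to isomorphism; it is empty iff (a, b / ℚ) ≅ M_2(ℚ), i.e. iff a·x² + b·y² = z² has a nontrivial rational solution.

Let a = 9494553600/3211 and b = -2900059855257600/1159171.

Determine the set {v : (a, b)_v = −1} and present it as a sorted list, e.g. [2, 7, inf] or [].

[7, 29]

(a, b) ≡ (19, -7714) mod (ℚ^×)²; places V = {2, 3, 5, 7, 13, 19, 29, ∞}.
(a,b)_13: α=-2, u≡2; β=-2, v≡7 (mod 13); (2|13)=-1, (7|13)=-1; sign (−1)^0·-1^-2·-1^-2 = +1.
(a,b)_3: α=2, u≡1; β=4, v≡2 (mod 3); (1|3)=+1, (2|3)=-1; sign (−1)^0·+1^4·-1^2 = +1.
(a,b)_∞: sgn(19)=+, sgn(-7714)=−, so +1.
(a,b)_5: α=2, u≡4; β=2, v≡1 (mod 5); (4|5)=+1, (1|5)=+1; sign (−1)^0·+1^2·+1^2 = +1.
(a,b)_2: α=10, β=23; u≡3, v≡7 (mod 8); ε(u)ε(v)=1·1, αω(v)=10·0, βω(u)=23·1; sum ≡ 0  ⇒  +1.
(a,b)_29: α=2, u≡27; β=3, v≡5 (mod 29); (27|29)=-1, (5|29)=+1; sign (−1)^0·-1^3·+1^2 = -1.
(a,b)_7: α=2, u≡6; β=1, v≡1 (mod 7); (6|7)=-1, (1|7)=+1; sign (−1)^0·-1^1·+1^2 = -1.
(a,b)_19: α=-1, u≡6; β=-3, v≡2 (mod 19); (6|19)=+1, (2|19)=-1; sign (−1)^1·+1^-3·-1^-1 = +1.
(19, -7714 / ℚ) ramifies at {7, 29}: a division algebra.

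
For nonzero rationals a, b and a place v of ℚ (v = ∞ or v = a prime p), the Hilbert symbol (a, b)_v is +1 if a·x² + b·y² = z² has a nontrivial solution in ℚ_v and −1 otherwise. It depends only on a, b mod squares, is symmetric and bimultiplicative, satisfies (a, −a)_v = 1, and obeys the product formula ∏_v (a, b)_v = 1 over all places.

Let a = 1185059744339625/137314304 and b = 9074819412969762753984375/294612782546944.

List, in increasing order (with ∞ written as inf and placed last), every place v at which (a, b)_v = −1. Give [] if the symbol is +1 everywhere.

[5, 7, 11, 29]

(a, b) ≡ (11165, 55) mod (ℚ^×)²; places V = {2, 3, 5, 7, 11, 17, 29, 31, ∞}.
(a,b)_17: α=-2, u≡13; β=-4, v≡16 (mod 17); (13|17)=+1, (16|17)=+1; sign (−1)^0·+1^-4·+1^-2 = +1.
(a,b)_7: α=7, u≡3; β=12, v≡6 (mod 7); (3|7)=-1, (6|7)=-1; sign (−1)^0·-1^12·-1^7 = -1.
(a,b)_∞: sgn(11165)=+, sgn(55)=+, so +1.
(a,b)_5: α=3, u≡3; β=7, v≡4 (mod 5); (3|5)=-1, (4|5)=+1; sign (−1)^0·-1^7·+1^3 = -1.
(a,b)_11: α=3, u≡1; β=3, v≡9 (mod 11); (1|11)=+1, (9|11)=+1; sign (−1)^1·+1^3·+1^3 = -1.
(a,b)_2: α=-14, β=-22; u≡5, v≡7 (mod 8); ε(u)ε(v)=0·1, αω(v)=-14·0, βω(u)=-22·1; sum ≡ 0  ⇒  +1.
(a,b)_31: α=2, u≡7; β=2, v≡29 (mod 31); (7|31)=+1, (29|31)=-1; sign (−1)^0·+1^2·-1^2 = +1.
(a,b)_29: α=-1, u≡14; β=-2, v≡2 (mod 29); (14|29)=-1, (2|29)=-1; sign (−1)^0·-1^-2·-1^-1 = -1.
(a,b)_3: α=2, u≡2; β=8, v≡1 (mod 3); (2|3)=-1, (1|3)=+1; sign (−1)^0·-1^8·+1^2 = +1.
(11165, 55 / ℚ) ramifies at {5, 7, 11, 29}: a division algebra.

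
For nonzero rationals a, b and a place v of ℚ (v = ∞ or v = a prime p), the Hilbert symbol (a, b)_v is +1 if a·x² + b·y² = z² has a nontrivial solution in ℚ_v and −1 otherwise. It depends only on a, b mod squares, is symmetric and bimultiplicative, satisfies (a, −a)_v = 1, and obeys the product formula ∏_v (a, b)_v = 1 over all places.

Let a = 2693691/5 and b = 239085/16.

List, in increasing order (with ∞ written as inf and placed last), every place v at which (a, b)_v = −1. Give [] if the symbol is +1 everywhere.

[3, 5, 11, 23]

Mod squares: a ≡ 8855, b ≡ 26565. Check v ∈ {∞, 2, 3, 5, 7, 11, 13, 23}.
v=∞: 8855 > 0 and 26565 > 0  ⇒  (a,b)_∞ = +1.
v=13: a=13^2·(≡8), b=13^0·(≡5) mod 13; (8|13)=-1, (5|13)=-1; (−1)^{2·0·6}·(-1)^0·(-1)^2 = +1.
v=7: a=7^1·(≡6), b=7^1·(≡1) mod 7; (6|7)=-1, (1|7)=+1; (−1)^{1·1·3}·(-1)^1·(+1)^1 = +1.
v=3: a=3^2·(≡2), b=3^3·(≡2) mod 3; (2|3)=-1, (2|3)=-1; (−1)^{2·3·1}·(-1)^3·(-1)^2 = -1.
v=2: v_2(a)=0, v_2(b)=-4; units ≡ 7, 5 (mod 8); ε·ε+αω+βω = 1·0+0·1+-4·0 ≡ 0  ⇒  (a,b)_2 = +1.
v=23: a=23^1·(≡14), b=23^1·(≡10) mod 23; (14|23)=-1, (10|23)=-1; (−1)^{1·1·11}·(-1)^1·(-1)^1 = -1.
v=5: a=5^-1·(≡1), b=5^1·(≡2) mod 5; (1|5)=+1, (2|5)=-1; (−1)^{-1·1·2}·(+1)^1·(-1)^-1 = -1.
v=11: a=11^1·(≡2), b=11^1·(≡2) mod 11; (2|11)=-1, (2|11)=-1; (−1)^{1·1·5}·(-1)^1·(-1)^1 = -1.
Ram(8855, 26565) = {3, 5, 11, 23}; no ℚ_3-point on the conic.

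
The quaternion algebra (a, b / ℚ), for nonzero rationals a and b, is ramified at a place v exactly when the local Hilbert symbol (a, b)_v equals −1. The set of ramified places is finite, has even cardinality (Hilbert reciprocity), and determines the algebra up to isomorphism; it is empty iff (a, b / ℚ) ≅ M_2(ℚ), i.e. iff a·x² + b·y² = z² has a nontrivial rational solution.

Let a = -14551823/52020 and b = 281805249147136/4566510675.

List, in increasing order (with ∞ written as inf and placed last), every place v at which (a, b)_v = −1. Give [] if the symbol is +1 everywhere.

[3, 5]

Mod squares: a ≡ -715, b ≡ 3. Check v ∈ {∞, 2, 3, 5, 11, 13, 17, 23, 29}.
v=17: a=17^-2·(≡16), b=17^-4·(≡7) mod 17; (16|17)=+1, (7|17)=-1; (−1)^{-2·-4·8}·(+1)^-4·(-1)^-2 = +1.
v=23: a=23^0·(≡19), b=23^2·(≡6) mod 23; (19|23)=-1, (6|23)=+1; (−1)^{0·2·11}·(-1)^2·(+1)^0 = +1.
v=29: a=29^2·(≡8), b=29^2·(≡17) mod 29; (8|29)=-1, (17|29)=-1; (−1)^{2·2·14}·(-1)^2·(-1)^2 = +1.
v=5: a=5^-1·(≡3), b=5^-2·(≡3) mod 5; (3|5)=-1, (3|5)=-1; (−1)^{-1·-2·2}·(-1)^-2·(-1)^-1 = -1.
v=11: a=11^3·(≡1), b=11^4·(≡5) mod 11; (1|11)=+1, (5|11)=+1; (−1)^{3·4·5}·(+1)^4·(+1)^3 = +1.
v=2: v_2(a)=-2, v_2(b)=8; units ≡ 5, 3 (mod 8); ε·ε+αω+βω = 0·1+-2·1+8·1 ≡ 0  ⇒  (a,b)_2 = +1.
v=3: a=3^-2·(≡2), b=3^-7·(≡1) mod 3; (2|3)=-1, (1|3)=+1; (−1)^{-2·-7·1}·(-1)^-7·(+1)^-2 = -1.
v=∞: -715 < 0 and 3 > 0  ⇒  (a,b)_∞ = +1.
v=13: a=13^1·(≡1), b=13^2·(≡10) mod 13; (1|13)=+1, (10|13)=+1; (−1)^{1·2·6}·(+1)^2·(+1)^1 = +1.
|Ram(-715, 3)| = 2, even; anisotropic at {3, 5}.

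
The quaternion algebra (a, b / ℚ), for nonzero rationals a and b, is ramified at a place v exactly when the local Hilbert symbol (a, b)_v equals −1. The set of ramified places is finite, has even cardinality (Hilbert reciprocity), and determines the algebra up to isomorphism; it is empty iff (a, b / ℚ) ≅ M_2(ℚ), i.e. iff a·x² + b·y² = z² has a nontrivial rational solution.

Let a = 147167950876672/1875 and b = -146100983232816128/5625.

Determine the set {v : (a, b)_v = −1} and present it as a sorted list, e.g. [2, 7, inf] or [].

Mod squares: a ≡ 2467641, b ≡ -74777. Check v ∈ {∞, 2, 3, 5, 11, 19, 37, 43, 47}.
v=∞: 2467641 > 0 and -74777 < 0  ⇒  (a,b)_∞ = +1.
v=47: a=47^1·(≡4), b=47^1·(≡8) mod 47; (4|47)=+1, (8|47)=+1; (−1)^{1·1·23}·(+1)^1·(+1)^1 = -1.
v=11: a=11^3·(≡6), b=11^4·(≡1) mod 11; (6|11)=-1, (1|11)=+1; (−1)^{3·4·5}·(-1)^4·(+1)^3 = +1.
v=43: a=43^1·(≡31), b=43^1·(≡15) mod 43; (31|43)=+1, (15|43)=+1; (−1)^{1·1·21}·(+1)^1·(+1)^1 = -1.
v=5: a=5^-4·(≡4), b=5^-4·(≡3) mod 5; (4|5)=+1, (3|5)=-1; (−1)^{-4·-4·2}·(+1)^-4·(-1)^-4 = +1.
v=2: v_2(a)=12, v_2(b)=10; units ≡ 1, 7 (mod 8); ε·ε+αω+βω = 0·1+12·0+10·0 ≡ 0  ⇒  (a,b)_2 = +1.
v=3: a=3^-1·(≡1), b=3^-2·(≡1) mod 3; (1|3)=+1, (1|3)=+1; (−1)^{-1·-2·1}·(+1)^-2·(+1)^-1 = +1.
v=37: a=37^1·(≡14), b=37^1·(≡23) mod 37; (14|37)=-1, (23|37)=-1; (−1)^{1·1·18}·(-1)^1·(-1)^1 = +1.
v=19: a=19^2·(≡16), b=19^4·(≡17) mod 19; (16|19)=+1, (17|19)=+1; (−1)^{2·4·9}·(+1)^4·(+1)^2 = +1.
Ram(2467641, -74777) = {43, 47}; no ℚ_43-point on the conic.

[43, 47]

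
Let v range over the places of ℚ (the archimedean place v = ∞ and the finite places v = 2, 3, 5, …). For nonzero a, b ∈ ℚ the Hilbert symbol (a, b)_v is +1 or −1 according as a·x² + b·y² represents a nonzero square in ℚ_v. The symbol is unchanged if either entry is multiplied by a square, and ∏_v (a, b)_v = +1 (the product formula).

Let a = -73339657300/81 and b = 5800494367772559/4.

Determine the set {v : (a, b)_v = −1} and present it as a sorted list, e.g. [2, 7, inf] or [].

[2, 37]

Mod squares: a ≡ -13, b ≡ 7511. Check v ∈ {∞, 2, 3, 5, 7, 13, 29, 37}.
v=∞: -13 < 0 and 7511 > 0  ⇒  (a,b)_∞ = +1.
v=7: a=7^2·(≡2), b=7^3·(≡1) mod 7; (2|7)=+1, (1|7)=+1; (−1)^{2·3·3}·(+1)^3·(+1)^2 = +1.
v=2: v_2(a)=2, v_2(b)=-2; units ≡ 3, 7 (mod 8); ε·ε+αω+βω = 1·1+2·0+-2·1 ≡ 1  ⇒  (a,b)_2 = -1.
v=37: a=37^2·(≡17), b=37^3·(≡22) mod 37; (17|37)=-1, (22|37)=-1; (−1)^{2·3·18}·(-1)^3·(-1)^2 = -1.
v=3: a=3^-4·(≡2), b=3^4·(≡2) mod 3; (2|3)=-1, (2|3)=-1; (−1)^{-4·4·1}·(-1)^4·(-1)^-4 = +1.
v=13: a=13^1·(≡12), b=13^2·(≡9) mod 13; (12|13)=+1, (9|13)=+1; (−1)^{1·2·6}·(+1)^2·(+1)^1 = +1.
v=29: a=29^2·(≡16), b=29^3·(≡27) mod 29; (16|29)=+1, (27|29)=-1; (−1)^{2·3·14}·(+1)^3·(-1)^2 = +1.
v=5: a=5^2·(≡3), b=5^0·(≡1) mod 5; (3|5)=-1, (1|5)=+1; (−1)^{2·0·2}·(-1)^0·(+1)^2 = +1.
(-13, 7511 / ℚ) ramifies at {2, 37}: a division algebra.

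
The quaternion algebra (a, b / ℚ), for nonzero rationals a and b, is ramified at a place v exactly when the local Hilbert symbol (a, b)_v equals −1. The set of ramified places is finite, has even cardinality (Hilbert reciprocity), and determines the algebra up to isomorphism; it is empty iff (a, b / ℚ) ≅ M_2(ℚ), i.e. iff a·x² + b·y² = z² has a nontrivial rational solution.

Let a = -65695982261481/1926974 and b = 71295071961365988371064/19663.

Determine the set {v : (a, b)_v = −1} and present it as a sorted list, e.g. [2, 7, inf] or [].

Mod squares: a ≡ -213486, b ≡ 322. Check v ∈ {∞, 2, 3, 7, 11, 13, 17, 23, 53, 59}.
v=7: a=7^-3·(≡4), b=7^-1·(≡1) mod 7; (4|7)=+1, (1|7)=+1; (−1)^{-3·-1·3}·(+1)^-1·(+1)^-3 = -1.
v=2: v_2(a)=-1, v_2(b)=3; units ≡ 1, 1 (mod 8); ε·ε+αω+βω = 0·0+-1·0+3·0 ≡ 0  ⇒  (a,b)_2 = +1.
v=17: a=17^3·(≡12), b=17^4·(≡16) mod 17; (12|17)=-1, (16|17)=+1; (−1)^{3·4·8}·(-1)^4·(+1)^3 = +1.
v=23: a=23^1·(≡7), b=23^3·(≡14) mod 23; (7|23)=-1, (14|23)=-1; (−1)^{1·3·11}·(-1)^3·(-1)^1 = -1.
v=53: a=53^-2·(≡5), b=53^-2·(≡49) mod 53; (5|53)=-1, (49|53)=+1; (−1)^{-2·-2·26}·(-1)^-2·(+1)^-2 = +1.
v=59: a=59^0·(≡28), b=59^2·(≡19) mod 59; (28|59)=+1, (19|59)=+1; (−1)^{0·2·29}·(+1)^2·(+1)^0 = +1.
v=13: a=13^3·(≡12), b=13^4·(≡12) mod 13; (12|13)=+1, (12|13)=+1; (−1)^{3·4·6}·(+1)^4·(+1)^3 = +1.
v=11: a=11^2·(≡7), b=11^2·(≡9) mod 11; (7|11)=-1, (9|11)=+1; (−1)^{2·2·5}·(-1)^2·(+1)^2 = +1.
v=3: a=3^7·(≡1), b=3^6·(≡1) mod 3; (1|3)=+1, (1|3)=+1; (−1)^{7·6·1}·(+1)^6·(+1)^7 = +1.
v=∞: -213486 < 0 and 322 > 0  ⇒  (a,b)_∞ = +1.
Ram(-213486, 322) = {7, 23}; no ℚ_7-point on the conic.

[7, 23]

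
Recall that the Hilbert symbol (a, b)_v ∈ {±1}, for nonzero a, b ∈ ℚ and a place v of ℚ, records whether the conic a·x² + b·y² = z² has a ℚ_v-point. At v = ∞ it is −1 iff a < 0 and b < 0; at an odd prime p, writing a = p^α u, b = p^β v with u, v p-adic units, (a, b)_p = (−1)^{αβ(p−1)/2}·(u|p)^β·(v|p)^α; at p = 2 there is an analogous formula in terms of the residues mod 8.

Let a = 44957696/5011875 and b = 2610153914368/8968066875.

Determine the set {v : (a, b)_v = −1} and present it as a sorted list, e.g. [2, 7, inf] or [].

(a, b) ≡ (154, 12441) mod (ℚ^×)²; places V = {2, 3, 5, 7, 11, 13, 29, ∞}.
(a,b)_3: α=-6, u≡1; β=-15, v≡1 (mod 3); (1|3)=+1, (1|3)=+1; sign (−1)^0·+1^-15·+1^-6 = +1.
(a,b)_2: α=17, β=18; u≡5, v≡1 (mod 8); ε(u)ε(v)=0·0, αω(v)=17·0, βω(u)=18·1; sum ≡ 0  ⇒  +1.
(a,b)_∞: sgn(154)=+, sgn(12441)=+, so +1.
(a,b)_11: α=-1, u≡5; β=1, v≡3 (mod 11); (5|11)=+1, (3|11)=+1; sign (−1)^1·+1^1·+1^-1 = -1.
(a,b)_5: α=-4, u≡4; β=-4, v≡4 (mod 5); (4|5)=+1, (4|5)=+1; sign (−1)^0·+1^-4·+1^-4 = +1.
(a,b)_29: α=0, u≡5; β=1, v≡4 (mod 29); (5|29)=+1, (4|29)=+1; sign (−1)^0·+1^1·+1^0 = +1.
(a,b)_7: α=3, u≡4; β=4, v≡2 (mod 7); (4|7)=+1, (2|7)=+1; sign (−1)^0·+1^4·+1^3 = +1.
(a,b)_13: α=0, u≡11; β=1, v≡2 (mod 13); (11|13)=-1, (2|13)=-1; sign (−1)^0·-1^1·-1^0 = -1.
|Ram(154, 12441)| = 2, even; anisotropic at {11, 13}.

[11, 13]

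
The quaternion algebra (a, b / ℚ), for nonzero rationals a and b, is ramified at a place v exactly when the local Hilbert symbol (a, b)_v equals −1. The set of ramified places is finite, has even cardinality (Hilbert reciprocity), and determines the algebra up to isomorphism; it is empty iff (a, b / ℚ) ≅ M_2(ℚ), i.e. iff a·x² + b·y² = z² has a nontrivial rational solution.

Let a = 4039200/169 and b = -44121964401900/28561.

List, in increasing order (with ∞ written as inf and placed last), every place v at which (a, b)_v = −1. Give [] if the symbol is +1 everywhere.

Mod squares: a ≡ 1122, b ≡ -11. Check v ∈ {∞, 2, 3, 5, 7, 11, 13, 17}.
v=∞: 1122 > 0 and -11 < 0  ⇒  (a,b)_∞ = +1.
v=2: v_2(a)=5, v_2(b)=2; units ≡ 1, 5 (mod 8); ε·ε+αω+βω = 0·0+5·1+2·0 ≡ 1  ⇒  (a,b)_2 = -1.
v=13: a=13^-2·(≡9), b=13^-4·(≡5) mod 13; (9|13)=+1, (5|13)=-1; (−1)^{-2·-4·6}·(+1)^-4·(-1)^-2 = +1.
v=11: a=11^1·(≡5), b=11^3·(≡8) mod 11; (5|11)=+1, (8|11)=-1; (−1)^{1·3·5}·(+1)^3·(-1)^1 = +1.
v=17: a=17^1·(≡9), b=17^4·(≡12) mod 17; (9|17)=+1, (12|17)=-1; (−1)^{1·4·8}·(+1)^4·(-1)^1 = -1.
v=5: a=5^2·(≡2), b=5^2·(≡4) mod 5; (2|5)=-1, (4|5)=+1; (−1)^{2·2·2}·(-1)^2·(+1)^2 = +1.
v=7: a=7^0·(≡4), b=7^2·(≡3) mod 7; (4|7)=+1, (3|7)=-1; (−1)^{0·2·3}·(+1)^2·(-1)^0 = +1.
v=3: a=3^3·(≡2), b=3^4·(≡1) mod 3; (2|3)=-1, (1|3)=+1; (−1)^{3·4·1}·(-1)^4·(+1)^3 = +1.
|Ram(1122, -11)| = 2, even; anisotropic at {2, 17}.

[2, 17]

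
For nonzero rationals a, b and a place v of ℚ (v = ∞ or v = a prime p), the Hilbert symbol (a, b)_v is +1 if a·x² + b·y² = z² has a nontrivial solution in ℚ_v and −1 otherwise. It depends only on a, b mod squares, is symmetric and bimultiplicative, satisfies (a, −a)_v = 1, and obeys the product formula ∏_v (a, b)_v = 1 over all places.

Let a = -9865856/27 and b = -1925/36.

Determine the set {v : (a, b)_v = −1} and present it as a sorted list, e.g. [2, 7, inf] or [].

[2, 7, 11, inf]

Mod squares: a ≡ -78, b ≡ -77. Check v ∈ {∞, 2, 3, 5, 7, 11, 13}.
v=∞: -78 < 0 and -77 < 0  ⇒  (a,b)_∞ = -1.
v=3: a=3^-3·(≡1), b=3^-2·(≡1) mod 3; (1|3)=+1, (1|3)=+1; (−1)^{-3·-2·1}·(+1)^-2·(+1)^-3 = +1.
v=2: v_2(a)=7, v_2(b)=-2; units ≡ 1, 3 (mod 8); ε·ε+αω+βω = 0·1+7·1+-2·0 ≡ 1  ⇒  (a,b)_2 = -1.
v=7: a=7^2·(≡3), b=7^1·(≡5) mod 7; (3|7)=-1, (5|7)=-1; (−1)^{2·1·3}·(-1)^1·(-1)^2 = -1.
v=11: a=11^2·(≡8), b=11^1·(≡4) mod 11; (8|11)=-1, (4|11)=+1; (−1)^{2·1·5}·(-1)^1·(+1)^2 = -1.
v=5: a=5^0·(≡2), b=5^2·(≡3) mod 5; (2|5)=-1, (3|5)=-1; (−1)^{0·2·2}·(-1)^2·(-1)^0 = +1.
v=13: a=13^1·(≡2), b=13^0·(≡9) mod 13; (2|13)=-1, (9|13)=+1; (−1)^{1·0·6}·(-1)^0·(+1)^1 = +1.
Ram(-78, -77) = {2, 7, 11, ∞}; no ℚ_2-point on the conic.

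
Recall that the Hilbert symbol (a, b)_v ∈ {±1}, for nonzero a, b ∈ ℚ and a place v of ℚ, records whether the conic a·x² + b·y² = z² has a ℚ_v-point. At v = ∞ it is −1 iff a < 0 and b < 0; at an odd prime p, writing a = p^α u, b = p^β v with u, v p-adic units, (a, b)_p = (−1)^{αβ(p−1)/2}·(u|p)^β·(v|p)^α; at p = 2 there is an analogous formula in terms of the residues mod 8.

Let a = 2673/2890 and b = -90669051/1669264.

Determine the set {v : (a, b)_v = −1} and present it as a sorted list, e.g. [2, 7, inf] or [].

(a, b) ≡ (330, -11) mod (ℚ^×)²; places V = {2, 3, 5, 11, 17, 19, 29, ∞}.
(a,b)_3: α=5, u≡2; β=4, v≡1 (mod 3); (2|3)=-1, (1|3)=+1; sign (−1)^0·-1^4·+1^5 = +1.
(a,b)_29: α=0, u≡14; β=2, v≡21 (mod 29); (14|29)=-1, (21|29)=-1; sign (−1)^0·-1^2·-1^0 = +1.
(a,b)_2: α=-1, β=-4; u≡5, v≡5 (mod 8); ε(u)ε(v)=0·0, αω(v)=-1·1, βω(u)=-4·1; sum ≡ 1  ⇒  -1.
(a,b)_∞: sgn(330)=+, sgn(-11)=−, so +1.
(a,b)_17: α=-2, u≡14; β=-2, v≡11 (mod 17); (14|17)=-1, (11|17)=-1; sign (−1)^0·-1^-2·-1^-2 = +1.
(a,b)_11: α=1, u≡7; β=3, v≡8 (mod 11); (7|11)=-1, (8|11)=-1; sign (−1)^1·-1^3·-1^1 = -1.
(a,b)_5: α=-1, u≡1; β=0, v≡1 (mod 5); (1|5)=+1, (1|5)=+1; sign (−1)^0·+1^0·+1^-1 = +1.
(a,b)_19: α=0, u≡16; β=-2, v≡10 (mod 19); (16|19)=+1, (10|19)=-1; sign (−1)^0·+1^-2·-1^0 = +1.
(330, -11 / ℚ) ramifies at {2, 11}: a division algebra.

[2, 11]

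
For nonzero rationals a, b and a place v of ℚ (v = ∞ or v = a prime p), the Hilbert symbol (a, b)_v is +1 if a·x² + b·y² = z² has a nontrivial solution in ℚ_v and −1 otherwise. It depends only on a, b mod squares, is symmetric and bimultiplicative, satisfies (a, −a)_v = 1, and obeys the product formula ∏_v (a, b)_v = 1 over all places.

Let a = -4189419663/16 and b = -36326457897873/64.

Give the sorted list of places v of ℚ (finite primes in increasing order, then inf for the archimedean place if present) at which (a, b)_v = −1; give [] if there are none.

Mod squares: a ≡ -286143, b ≡ -33. Check v ∈ {∞, 2, 3, 11, 13, 23, 29}.
v=13: a=13^1·(≡11), b=13^2·(≡11) mod 13; (11|13)=-1, (11|13)=-1; (−1)^{1·2·6}·(-1)^2·(-1)^1 = -1.
v=∞: -286143 < 0 and -33 < 0  ⇒  (a,b)_∞ = -1.
v=23: a=23^1·(≡16), b=23^2·(≡13) mod 23; (16|23)=+1, (13|23)=+1; (−1)^{1·2·11}·(+1)^2·(+1)^1 = +1.
v=3: a=3^1·(≡1), b=3^1·(≡1) mod 3; (1|3)=+1, (1|3)=+1; (−1)^{1·1·1}·(+1)^1·(+1)^1 = -1.
v=11: a=11^5·(≡7), b=11^5·(≡8) mod 11; (7|11)=-1, (8|11)=-1; (−1)^{5·5·5}·(-1)^5·(-1)^5 = -1.
v=2: v_2(a)=-4, v_2(b)=-6; units ≡ 1, 7 (mod 8); ε·ε+αω+βω = 0·1+-4·0+-6·0 ≡ 0  ⇒  (a,b)_2 = +1.
v=29: a=29^1·(≡9), b=29^2·(≡13) mod 29; (9|29)=+1, (13|29)=+1; (−1)^{1·2·14}·(+1)^2·(+1)^1 = +1.
(-286143, -33 / ℚ) ramifies at {3, 11, 13, ∞}: a division algebra.

[3, 11, 13, inf]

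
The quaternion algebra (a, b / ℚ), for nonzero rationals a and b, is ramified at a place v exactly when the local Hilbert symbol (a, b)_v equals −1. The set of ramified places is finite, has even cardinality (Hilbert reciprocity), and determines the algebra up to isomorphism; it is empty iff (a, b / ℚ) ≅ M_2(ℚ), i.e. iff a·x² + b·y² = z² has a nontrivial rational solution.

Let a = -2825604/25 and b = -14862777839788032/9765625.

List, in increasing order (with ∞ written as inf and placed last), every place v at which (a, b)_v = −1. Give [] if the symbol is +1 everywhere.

Mod squares: a ≡ -969, b ≡ -2. Check v ∈ {∞, 2, 3, 5, 7, 11, 17, 19}.
v=17: a=17^1·(≡6), b=17^2·(≡13) mod 17; (6|17)=-1, (13|17)=+1; (−1)^{1·2·8}·(-1)^2·(+1)^1 = +1.
v=∞: -969 < 0 and -2 < 0  ⇒  (a,b)_∞ = -1.
v=2: v_2(a)=2, v_2(b)=13; units ≡ 7, 7 (mod 8); ε·ε+αω+βω = 1·1+2·0+13·0 ≡ 1  ⇒  (a,b)_2 = -1.
v=5: a=5^-2·(≡1), b=5^-10·(≡3) mod 5; (1|5)=+1, (3|5)=-1; (−1)^{-2·-10·2}·(+1)^-10·(-1)^-2 = +1.
v=19: a=19^1·(≡9), b=19^0·(≡5) mod 19; (9|19)=+1, (5|19)=+1; (−1)^{1·0·9}·(+1)^0·(+1)^1 = +1.
v=3: a=3^7·(≡1), b=3^2·(≡1) mod 3; (1|3)=+1, (1|3)=+1; (−1)^{7·2·1}·(+1)^2·(+1)^7 = +1.
v=11: a=11^0·(≡7), b=11^2·(≡3) mod 11; (7|11)=-1, (3|11)=+1; (−1)^{0·2·5}·(-1)^2·(+1)^0 = +1.
v=7: a=7^0·(≡4), b=7^8·(≡6) mod 7; (4|7)=+1, (6|7)=-1; (−1)^{0·8·3}·(+1)^8·(-1)^0 = +1.
|Ram(-969, -2)| = 2, even; anisotropic at {2, ∞}.

[2, inf]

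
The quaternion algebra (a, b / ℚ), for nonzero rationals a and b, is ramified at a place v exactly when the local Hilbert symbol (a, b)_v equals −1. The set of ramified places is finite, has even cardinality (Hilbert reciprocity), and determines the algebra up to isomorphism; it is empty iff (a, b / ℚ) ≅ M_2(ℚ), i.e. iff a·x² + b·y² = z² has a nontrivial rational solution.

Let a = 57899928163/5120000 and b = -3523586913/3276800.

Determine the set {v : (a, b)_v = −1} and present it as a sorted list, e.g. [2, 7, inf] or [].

[23, 29]

Mod squares: a ≡ 1334, b ≡ -14674. Check v ∈ {∞, 2, 3, 5, 7, 11, 23, 29}.
v=11: a=11^6·(≡4), b=11^3·(≡8) mod 11; (4|11)=+1, (8|11)=-1; (−1)^{6·3·5}·(+1)^3·(-1)^6 = +1.
v=23: a=23^1·(≡13), b=23^1·(≡18) mod 23; (13|23)=+1, (18|23)=+1; (−1)^{1·1·11}·(+1)^1·(+1)^1 = -1.
v=∞: 1334 > 0 and -14674 < 0  ⇒  (a,b)_∞ = +1.
v=2: v_2(a)=-13, v_2(b)=-17; units ≡ 3, 7 (mod 8); ε·ε+αω+βω = 1·1+-13·0+-17·1 ≡ 0  ⇒  (a,b)_2 = +1.
v=3: a=3^0·(≡2), b=3^4·(≡2) mod 3; (2|3)=-1, (2|3)=-1; (−1)^{0·4·1}·(-1)^4·(-1)^0 = +1.
v=5: a=5^-4·(≡4), b=5^-2·(≡1) mod 5; (4|5)=+1, (1|5)=+1; (−1)^{-4·-2·2}·(+1)^-2·(+1)^-4 = +1.
v=7: a=7^2·(≡4), b=7^2·(≡3) mod 7; (4|7)=+1, (3|7)=-1; (−1)^{2·2·3}·(+1)^2·(-1)^2 = +1.
v=29: a=29^1·(≡19), b=29^1·(≡24) mod 29; (19|29)=-1, (24|29)=+1; (−1)^{1·1·14}·(-1)^1·(+1)^1 = -1.
(1334, -14674 / ℚ) ramifies at {23, 29}: a division algebra.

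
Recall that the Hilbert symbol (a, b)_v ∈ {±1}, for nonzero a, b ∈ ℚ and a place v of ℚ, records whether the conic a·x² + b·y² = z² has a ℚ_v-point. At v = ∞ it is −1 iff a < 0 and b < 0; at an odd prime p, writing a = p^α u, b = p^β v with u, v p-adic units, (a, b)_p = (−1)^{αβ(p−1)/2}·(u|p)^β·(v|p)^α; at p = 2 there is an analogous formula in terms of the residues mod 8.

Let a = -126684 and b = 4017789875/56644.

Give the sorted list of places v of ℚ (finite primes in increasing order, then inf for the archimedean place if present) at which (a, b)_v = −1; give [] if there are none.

(a, b) ≡ (-391, 1328195) mod (ℚ^×)²; places V = {2, 3, 5, 7, 11, 17, 19, 23, 31, 41, ∞}.
(a,b)_3: α=4, u≡2; β=0, v≡2 (mod 3); (2|3)=-1, (2|3)=-1; sign (−1)^0·-1^0·-1^4 = +1.
(a,b)_11: α=0, u≡3; β=3, v≡1 (mod 11); (3|11)=+1, (1|11)=+1; sign (−1)^0·+1^3·+1^0 = +1.
(a,b)_5: α=0, u≡1; β=3, v≡1 (mod 5); (1|5)=+1, (1|5)=+1; sign (−1)^0·+1^3·+1^0 = +1.
(a,b)_31: α=0, u≡13; β=1, v≡21 (mod 31); (13|31)=-1, (21|31)=-1; sign (−1)^0·-1^1·-1^0 = -1.
(a,b)_17: α=1, u≡11; β=-2, v≡13 (mod 17); (11|17)=-1, (13|17)=+1; sign (−1)^0·-1^-2·+1^1 = +1.
(a,b)_2: α=2, β=-2; u≡1, v≡3 (mod 8); ε(u)ε(v)=0·1, αω(v)=2·1, βω(u)=-2·0; sum ≡ 0  ⇒  +1.
(a,b)_7: α=0, u≡2; β=-2, v≡1 (mod 7); (2|7)=+1, (1|7)=+1; sign (−1)^0·+1^-2·+1^0 = +1.
(a,b)_∞: sgn(-391)=−, sgn(1328195)=+, so +1.
(a,b)_19: α=0, u≡8; β=1, v≡7 (mod 19); (8|19)=-1, (7|19)=+1; sign (−1)^0·-1^1·+1^0 = -1.
(a,b)_23: α=1, u≡12; β=0, v≡17 (mod 23); (12|23)=+1, (17|23)=-1; sign (−1)^0·+1^0·-1^1 = -1.
(a,b)_41: α=0, u≡6; β=1, v≡23 (mod 41); (6|41)=-1, (23|41)=+1; sign (−1)^0·-1^1·+1^0 = -1.
Ram(-391, 1328195) = {19, 23, 31, 41}; no ℚ_19-point on the conic.

[19, 23, 31, 41]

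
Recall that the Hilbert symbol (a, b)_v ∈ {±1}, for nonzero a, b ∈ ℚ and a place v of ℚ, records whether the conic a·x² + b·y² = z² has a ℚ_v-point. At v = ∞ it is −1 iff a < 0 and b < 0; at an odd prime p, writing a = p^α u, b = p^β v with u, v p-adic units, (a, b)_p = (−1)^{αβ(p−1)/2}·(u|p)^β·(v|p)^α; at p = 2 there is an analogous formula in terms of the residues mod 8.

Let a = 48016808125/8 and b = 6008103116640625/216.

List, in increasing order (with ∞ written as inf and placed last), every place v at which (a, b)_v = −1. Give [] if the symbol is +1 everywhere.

(a, b) ≡ (26, 2310) mod (ℚ^×)²; places V = {2, 3, 5, 7, 11, 13, 17, ∞}.
(a,b)_∞: sgn(26)=+, sgn(2310)=+, so +1.
(a,b)_17: α=2, u≡13; β=2, v≡15 (mod 17); (13|17)=+1, (15|17)=+1; sign (−1)^0·+1^2·+1^2 = +1.
(a,b)_7: α=0, u≡6; β=1, v≡4 (mod 7); (6|7)=-1, (4|7)=+1; sign (−1)^0·-1^1·+1^0 = -1.
(a,b)_5: α=4, u≡1; β=7, v≡3 (mod 5); (1|5)=+1, (3|5)=-1; sign (−1)^0·+1^7·-1^4 = +1.
(a,b)_3: α=0, u≡2; β=-3, v≡2 (mod 3); (2|3)=-1, (2|3)=-1; sign (−1)^0·-1^-3·-1^0 = -1.
(a,b)_2: α=-3, β=-3; u≡5, v≡3 (mod 8); ε(u)ε(v)=0·1, αω(v)=-3·1, βω(u)=-3·1; sum ≡ 0  ⇒  +1.
(a,b)_13: α=3, u≡8; β=4, v≡1 (mod 13); (8|13)=-1, (1|13)=+1; sign (−1)^0·-1^4·+1^3 = +1.
(a,b)_11: α=2, u≡5; β=3, v≡1 (mod 11); (5|11)=+1, (1|11)=+1; sign (−1)^0·+1^3·+1^2 = +1.
Ram(26, 2310) = {3, 7}; no ℚ_3-point on the conic.

[3, 7]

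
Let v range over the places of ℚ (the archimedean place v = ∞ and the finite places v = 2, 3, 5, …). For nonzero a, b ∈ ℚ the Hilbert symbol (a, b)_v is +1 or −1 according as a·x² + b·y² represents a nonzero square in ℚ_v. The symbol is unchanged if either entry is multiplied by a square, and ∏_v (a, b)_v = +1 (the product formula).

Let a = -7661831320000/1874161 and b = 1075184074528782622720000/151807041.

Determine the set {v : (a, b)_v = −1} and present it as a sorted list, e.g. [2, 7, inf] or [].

(a, b) ≡ (-9367, 493) mod (ℚ^×)²; places V = {2, 3, 5, 11, 13, 17, 19, 29, 37, 41, ∞}.
(a,b)_37: α=-4, u≡31; β=-4, v≡9 (mod 37); (31|37)=-1, (9|37)=+1; sign (−1)^0·-1^-4·+1^-4 = +1.
(a,b)_∞: sgn(-9367)=−, sgn(493)=+, so +1.
(a,b)_11: α=2, u≡1; β=0, v≡3 (mod 11); (1|11)=+1, (3|11)=+1; sign (−1)^0·+1^0·+1^2 = +1.
(a,b)_5: α=4, u≡3; β=4, v≡2 (mod 5); (3|5)=-1, (2|5)=-1; sign (−1)^0·-1^4·-1^4 = +1.
(a,b)_19: α=1, u≡6; β=4, v≡18 (mod 19); (6|19)=+1, (18|19)=-1; sign (−1)^0·+1^4·-1^1 = -1.
(a,b)_3: α=0, u≡2; β=-4, v≡1 (mod 3); (2|3)=-1, (1|3)=+1; sign (−1)^0·-1^-4·+1^0 = +1.
(a,b)_17: α=1, u≡12; β=3, v≡3 (mod 17); (12|17)=-1, (3|17)=-1; sign (−1)^0·-1^3·-1^1 = +1.
(a,b)_29: α=1, u≡25; β=3, v≡21 (mod 29); (25|29)=+1, (21|29)=-1; sign (−1)^0·+1^3·-1^1 = -1.
(a,b)_2: α=6, β=16; u≡1, v≡5 (mod 8); ε(u)ε(v)=0·0, αω(v)=6·1, βω(u)=16·0; sum ≡ 0  ⇒  +1.
(a,b)_13: α=2, u≡5; β=0, v≡1 (mod 13); (5|13)=-1, (1|13)=+1; sign (−1)^0·-1^0·+1^2 = +1.
(a,b)_41: α=0, u≡24; β=2, v≡37 (mod 41); (24|41)=-1, (37|41)=+1; sign (−1)^0·-1^2·+1^0 = +1.
Ram(-9367, 493) = {19, 29}; no ℚ_19-point on the conic.

[19, 29]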